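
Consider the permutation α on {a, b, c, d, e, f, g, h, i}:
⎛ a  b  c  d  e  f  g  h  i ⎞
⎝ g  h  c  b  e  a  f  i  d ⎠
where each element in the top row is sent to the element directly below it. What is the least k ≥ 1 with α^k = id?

Decomposing into disjoint cycles gives cycle lengths 4, 3, 1, 1.
The order is lcm(4, 3) = 12.

12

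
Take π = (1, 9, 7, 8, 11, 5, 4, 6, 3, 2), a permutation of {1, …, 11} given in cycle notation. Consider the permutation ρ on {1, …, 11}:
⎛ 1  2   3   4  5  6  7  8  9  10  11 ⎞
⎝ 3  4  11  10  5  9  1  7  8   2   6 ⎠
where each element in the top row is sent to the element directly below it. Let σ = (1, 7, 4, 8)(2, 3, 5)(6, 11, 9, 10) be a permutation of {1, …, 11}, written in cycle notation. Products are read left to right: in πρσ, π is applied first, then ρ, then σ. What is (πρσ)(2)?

(πρσ)(2) = σ(ρ(π(2))). π(2) = 1, then ρ(1) = 3, then σ(3) = 5, so the result is 5.

5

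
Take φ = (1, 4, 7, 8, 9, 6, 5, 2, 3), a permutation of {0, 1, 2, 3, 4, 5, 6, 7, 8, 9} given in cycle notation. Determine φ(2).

2 appears in (1, 4, 7, 8, 9, 6, 5, 2, 3); the next entry (wrapping around) is 3.

3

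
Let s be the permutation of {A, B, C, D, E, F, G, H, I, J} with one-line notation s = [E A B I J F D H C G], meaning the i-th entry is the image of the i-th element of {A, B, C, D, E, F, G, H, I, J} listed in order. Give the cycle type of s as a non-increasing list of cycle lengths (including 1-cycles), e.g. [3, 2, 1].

The disjoint cycles are (A, E, J, G, D, I, C, B)(F)(H), with lengths 8, 1, 1 in non-increasing order.

[8, 1, 1]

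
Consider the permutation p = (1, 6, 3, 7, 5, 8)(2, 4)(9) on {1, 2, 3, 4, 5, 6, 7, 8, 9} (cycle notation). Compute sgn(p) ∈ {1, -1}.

The cycle lengths are 6, 2, 1.
A cycle is odd iff its length is even; p has 2 even-length cycles, so sgn(p) = (−1)^2 and p is even.

1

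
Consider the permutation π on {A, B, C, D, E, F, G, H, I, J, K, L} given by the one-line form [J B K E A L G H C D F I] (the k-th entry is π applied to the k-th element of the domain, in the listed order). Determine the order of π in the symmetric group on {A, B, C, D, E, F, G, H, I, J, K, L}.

20

Decomposing into disjoint cycles gives cycle lengths 5, 4, 1, 1, 1.
Since disjoint cycles commute, ord(π) = lcm(5, 4) = 20.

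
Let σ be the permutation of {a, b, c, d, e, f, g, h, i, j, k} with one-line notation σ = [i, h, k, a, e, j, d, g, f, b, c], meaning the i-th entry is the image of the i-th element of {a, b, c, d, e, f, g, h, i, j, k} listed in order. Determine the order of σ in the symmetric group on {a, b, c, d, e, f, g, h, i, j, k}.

Decomposing into disjoint cycles gives cycle lengths 8, 2, 1.
Since disjoint cycles commute, ord(σ) = lcm(8, 2) = 8.

8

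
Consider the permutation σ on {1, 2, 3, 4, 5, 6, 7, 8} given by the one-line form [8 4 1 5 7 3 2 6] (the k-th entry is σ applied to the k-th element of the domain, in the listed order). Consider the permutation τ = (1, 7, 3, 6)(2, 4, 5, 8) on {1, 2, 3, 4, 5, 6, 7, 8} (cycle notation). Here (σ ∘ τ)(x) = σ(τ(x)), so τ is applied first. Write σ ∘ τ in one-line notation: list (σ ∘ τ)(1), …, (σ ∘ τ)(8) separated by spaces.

For each element, apply τ then σ: 1 → 7 → 2; 2 → 4 → 5; 3 → 6 → 3; 4 → 5 → 7; 5 → 8 → 6; 6 → 1 → 8; 7 → 3 → 1; 8 → 2 → 4.
So σ ∘ τ in one-line form is 2 5 3 7 6 8 1 4.

2 5 3 7 6 8 1 4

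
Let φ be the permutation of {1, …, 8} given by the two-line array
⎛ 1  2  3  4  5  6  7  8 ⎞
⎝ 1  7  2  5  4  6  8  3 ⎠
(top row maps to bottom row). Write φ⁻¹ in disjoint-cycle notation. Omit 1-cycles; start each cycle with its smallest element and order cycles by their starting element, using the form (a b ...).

The cycle decomposition of φ is (2 7 8 3)(4 5).
Reversing each cycle (and rotating so the smallest element leads) gives φ⁻¹ = (2 3 8 7)(4 5).

(2 3 8 7)(4 5)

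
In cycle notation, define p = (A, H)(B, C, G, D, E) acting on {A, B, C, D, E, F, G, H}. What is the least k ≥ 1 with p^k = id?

The disjoint cycles have lengths 5, 2, 1.
Since disjoint cycles commute, ord(p) = lcm(5, 2) = 10.

10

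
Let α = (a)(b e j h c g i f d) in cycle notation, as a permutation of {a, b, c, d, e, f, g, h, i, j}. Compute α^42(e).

f

e lies in the 9-cycle (b e j h c g i f d).
Since the cycle has length 9, α^42 acts on it the same as α^6 (42 mod 9 = 6).
Advancing 6 steps from e: e → j → h → c → g → i → f.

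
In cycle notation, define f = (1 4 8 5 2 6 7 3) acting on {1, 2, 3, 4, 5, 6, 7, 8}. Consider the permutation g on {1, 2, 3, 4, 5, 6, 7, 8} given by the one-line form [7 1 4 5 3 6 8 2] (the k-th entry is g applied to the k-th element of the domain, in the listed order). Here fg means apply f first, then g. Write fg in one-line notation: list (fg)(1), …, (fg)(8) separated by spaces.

For each element, apply f then g: 1 → 4 → 5; 2 → 6 → 6; 3 → 1 → 7; 4 → 8 → 2; 5 → 2 → 1; 6 → 7 → 8; 7 → 3 → 4; 8 → 5 → 3.
Collecting the images, fg = [5 6 7 2 1 8 4 3].

5 6 7 2 1 8 4 3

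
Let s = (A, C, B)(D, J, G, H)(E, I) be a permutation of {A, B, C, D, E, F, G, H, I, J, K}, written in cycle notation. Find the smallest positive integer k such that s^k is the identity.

12

The cycle type of s is (4, 3, 2, 1, 1).
The order of s is the least common multiple of its cycle lengths: lcm(4, 3, 2) = 12.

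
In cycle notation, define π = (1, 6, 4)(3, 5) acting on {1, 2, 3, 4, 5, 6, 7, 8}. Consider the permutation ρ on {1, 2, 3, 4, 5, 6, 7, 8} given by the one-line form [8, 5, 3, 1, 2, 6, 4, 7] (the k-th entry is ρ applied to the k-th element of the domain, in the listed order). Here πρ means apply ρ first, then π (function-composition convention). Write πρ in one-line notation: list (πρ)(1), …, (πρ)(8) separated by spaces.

For each element, apply ρ then π: 1 → 8 → 8; 2 → 5 → 3; 3 → 3 → 5; 4 → 1 → 6; 5 → 2 → 2; 6 → 6 → 4; 7 → 4 → 1; 8 → 7 → 7.
Collecting the images, πρ = [8 3 5 6 2 4 1 7].

8 3 5 6 2 4 1 7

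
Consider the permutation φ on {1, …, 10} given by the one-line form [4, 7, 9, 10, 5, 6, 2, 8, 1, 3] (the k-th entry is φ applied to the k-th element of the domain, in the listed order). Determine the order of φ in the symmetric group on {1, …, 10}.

Writing φ as disjoint cycles, the cycle lengths are 5, 2, 1, 1, 1.
The order is lcm(5, 2) = 10.

10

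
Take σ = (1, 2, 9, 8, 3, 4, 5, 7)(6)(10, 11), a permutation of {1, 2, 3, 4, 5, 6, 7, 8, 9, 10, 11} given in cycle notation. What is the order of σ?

8

The disjoint cycles have lengths 8, 2, 1.
The order of σ is the least common multiple of its cycle lengths: lcm(8, 2) = 8.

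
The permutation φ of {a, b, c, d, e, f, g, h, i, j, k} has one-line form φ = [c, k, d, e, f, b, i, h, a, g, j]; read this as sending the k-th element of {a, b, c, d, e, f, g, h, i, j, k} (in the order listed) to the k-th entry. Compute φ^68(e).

c

Tracing e → f → … returns to e after 10 steps, so e lies in a 10-cycle (a c d e f b k j g i).
Since the cycle has length 10, φ^68 acts on it the same as φ^8 (68 mod 10 = 8).
Stepping 8 places around the cycle: e → f → b → k → j → g → i → a → c.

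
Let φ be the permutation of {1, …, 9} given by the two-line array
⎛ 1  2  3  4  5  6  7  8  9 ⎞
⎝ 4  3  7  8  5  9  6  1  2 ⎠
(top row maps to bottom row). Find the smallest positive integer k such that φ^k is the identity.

Writing φ as disjoint cycles, the cycle lengths are 5, 3, 1.
The order of φ is the least common multiple of its cycle lengths: lcm(5, 3) = 15.

15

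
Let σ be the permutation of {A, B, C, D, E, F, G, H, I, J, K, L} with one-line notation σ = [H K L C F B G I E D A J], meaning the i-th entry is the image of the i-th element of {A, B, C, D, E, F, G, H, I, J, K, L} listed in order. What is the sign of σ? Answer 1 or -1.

In disjoint-cycle form the cycle lengths are 7, 4, 1.
A cycle of length ℓ contributes ℓ−1 transpositions, so σ is a product of 6 + 3 = 9 transpositions — odd.

-1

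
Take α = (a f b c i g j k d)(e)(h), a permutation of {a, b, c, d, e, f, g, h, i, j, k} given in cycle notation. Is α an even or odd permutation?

even

The cycle lengths are 9, 1, 1.
A cycle of length ℓ contributes ℓ−1 transpositions, so α is a product of 8 transpositions — even.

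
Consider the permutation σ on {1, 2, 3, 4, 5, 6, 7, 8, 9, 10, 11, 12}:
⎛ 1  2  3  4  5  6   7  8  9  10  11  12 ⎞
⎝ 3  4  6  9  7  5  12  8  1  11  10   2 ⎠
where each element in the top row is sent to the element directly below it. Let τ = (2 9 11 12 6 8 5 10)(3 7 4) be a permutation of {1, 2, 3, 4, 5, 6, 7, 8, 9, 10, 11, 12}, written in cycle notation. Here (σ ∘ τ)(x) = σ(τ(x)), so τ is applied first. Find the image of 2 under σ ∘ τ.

First apply τ: τ(2) = 9, then σ(9) = 1. Thus (σ ∘ τ)(2) = 1.

1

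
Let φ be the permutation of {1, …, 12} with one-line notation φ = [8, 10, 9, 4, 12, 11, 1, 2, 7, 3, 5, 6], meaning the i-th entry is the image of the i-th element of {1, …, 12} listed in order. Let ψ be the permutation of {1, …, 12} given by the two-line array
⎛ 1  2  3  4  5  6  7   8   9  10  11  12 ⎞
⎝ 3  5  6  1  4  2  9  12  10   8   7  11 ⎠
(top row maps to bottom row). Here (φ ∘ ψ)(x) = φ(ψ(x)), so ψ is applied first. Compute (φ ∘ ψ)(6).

10

(φ ∘ ψ)(6) = φ(ψ(6)). ψ(6) = 2, then φ(2) = 10. So (φ ∘ ψ)(6) = 10.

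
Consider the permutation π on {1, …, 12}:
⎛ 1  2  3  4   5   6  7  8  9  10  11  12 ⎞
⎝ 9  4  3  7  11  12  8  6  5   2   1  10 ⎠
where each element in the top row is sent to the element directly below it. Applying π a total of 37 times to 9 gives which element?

5

Tracing 9 → 5 → … returns to 9 after 4 steps, so 9 lies in a 4-cycle (1, 9, 5, 11).
Powers repeat with period 4 on this cycle, and 37 mod 4 = 1, so π^37(9) = π^1(9).
Stepping 1 place around the cycle: 9 → 5.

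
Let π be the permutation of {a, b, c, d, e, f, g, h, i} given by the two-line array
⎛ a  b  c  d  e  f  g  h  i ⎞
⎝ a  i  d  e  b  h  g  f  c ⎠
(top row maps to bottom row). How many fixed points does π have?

2

The fixed points (elements with π(x) = x) are {a, g}, so there are 2.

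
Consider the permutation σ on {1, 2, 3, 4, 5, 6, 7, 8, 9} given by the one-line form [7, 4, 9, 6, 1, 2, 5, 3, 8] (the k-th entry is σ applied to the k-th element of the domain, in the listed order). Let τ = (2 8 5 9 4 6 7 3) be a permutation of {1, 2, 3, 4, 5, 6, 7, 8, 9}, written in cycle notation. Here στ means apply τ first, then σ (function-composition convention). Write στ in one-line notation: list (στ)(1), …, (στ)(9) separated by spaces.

(στ)(x) = σ(τ(x)). Computing each image: σ(τ(1)) = σ(1) = 7, σ(τ(2)) = σ(8) = 3, σ(τ(3)) = σ(2) = 4, σ(τ(4)) = σ(6) = 2, σ(τ(5)) = σ(9) = 8, σ(τ(6)) = σ(7) = 5, σ(τ(7)) = σ(3) = 9, σ(τ(8)) = σ(5) = 1, σ(τ(9)) = σ(4) = 6.
Hence στ = [7 3 4 2 8 5 9 1 6].

7 3 4 2 8 5 9 1 6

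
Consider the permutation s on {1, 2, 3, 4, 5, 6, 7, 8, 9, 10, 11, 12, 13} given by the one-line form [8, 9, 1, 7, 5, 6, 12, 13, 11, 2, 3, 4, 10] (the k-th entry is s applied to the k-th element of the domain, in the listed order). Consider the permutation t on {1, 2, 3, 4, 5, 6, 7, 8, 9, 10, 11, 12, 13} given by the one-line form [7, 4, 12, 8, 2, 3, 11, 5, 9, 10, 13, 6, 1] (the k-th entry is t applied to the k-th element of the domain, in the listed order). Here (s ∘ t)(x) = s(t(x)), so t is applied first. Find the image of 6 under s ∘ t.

1

t(6) = 3, then s(3) = 1; composing gives (s ∘ t)(6) = 1.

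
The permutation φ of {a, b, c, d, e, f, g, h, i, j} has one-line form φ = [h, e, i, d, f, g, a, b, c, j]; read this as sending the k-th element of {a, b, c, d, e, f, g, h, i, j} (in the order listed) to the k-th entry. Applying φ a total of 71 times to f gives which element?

Tracing f → g → … returns to f after 6 steps, so f lies in a 6-cycle (a h b e f g).
Powers repeat with period 6 on this cycle, and 71 mod 6 = 5, so φ^71(f) = φ^5(f).
Advancing 5 steps from f: f → g → a → h → b → e.

e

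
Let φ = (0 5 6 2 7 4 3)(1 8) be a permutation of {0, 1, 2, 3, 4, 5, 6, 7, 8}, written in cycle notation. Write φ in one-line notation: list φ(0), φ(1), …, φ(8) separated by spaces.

5 8 7 0 3 6 2 4 1

Image by image: 0↦5, 1↦8, 2↦7, 3↦0, 4↦3, 5↦6, 6↦2, 7↦4, 8↦1.
Listing these in domain order gives 5 8 7 0 3 6 2 4 1.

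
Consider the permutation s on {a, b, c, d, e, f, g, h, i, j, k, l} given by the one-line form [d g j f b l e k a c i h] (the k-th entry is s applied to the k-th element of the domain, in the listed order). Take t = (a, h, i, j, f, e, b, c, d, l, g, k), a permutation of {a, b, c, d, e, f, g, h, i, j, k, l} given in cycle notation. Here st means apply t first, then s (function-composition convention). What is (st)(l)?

(st)(l) = s(t(l)). t(l) = g, then s(g) = e. So (st)(l) = e.

e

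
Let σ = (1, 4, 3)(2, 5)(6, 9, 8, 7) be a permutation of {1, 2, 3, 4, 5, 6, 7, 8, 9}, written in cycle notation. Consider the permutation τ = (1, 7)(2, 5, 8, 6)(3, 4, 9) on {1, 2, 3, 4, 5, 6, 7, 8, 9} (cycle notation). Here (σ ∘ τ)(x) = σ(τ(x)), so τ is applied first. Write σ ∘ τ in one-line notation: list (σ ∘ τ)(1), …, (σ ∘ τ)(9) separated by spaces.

(σ ∘ τ)(x) = σ(τ(x)). Computing each image: σ(τ(1)) = σ(7) = 6, σ(τ(2)) = σ(5) = 2, σ(τ(3)) = σ(4) = 3, σ(τ(4)) = σ(9) = 8, σ(τ(5)) = σ(8) = 7, σ(τ(6)) = σ(2) = 5, σ(τ(7)) = σ(1) = 4, σ(τ(8)) = σ(6) = 9, σ(τ(9)) = σ(3) = 1.
Hence σ ∘ τ = [6 2 3 8 7 5 4 9 1].

6 2 3 8 7 5 4 9 1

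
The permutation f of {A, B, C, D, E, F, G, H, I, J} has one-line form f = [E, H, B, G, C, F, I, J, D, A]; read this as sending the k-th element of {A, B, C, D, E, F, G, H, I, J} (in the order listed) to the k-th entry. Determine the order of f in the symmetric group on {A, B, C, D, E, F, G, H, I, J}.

Decomposing into disjoint cycles gives cycle lengths 6, 3, 1.
Since disjoint cycles commute, ord(f) = lcm(6, 3) = 6.

6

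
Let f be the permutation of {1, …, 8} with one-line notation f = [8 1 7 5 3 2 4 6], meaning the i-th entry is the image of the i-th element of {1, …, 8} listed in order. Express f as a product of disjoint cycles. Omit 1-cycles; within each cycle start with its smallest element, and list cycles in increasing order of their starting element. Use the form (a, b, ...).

From 1: 1 → 8 → 6 → 2 → 1, closing the cycle (1, 8, 6, 2).
Continuing from each remaining unvisited element yields (1, 8, 6, 2)(3, 7, 4, 5).

(1, 8, 6, 2)(3, 7, 4, 5)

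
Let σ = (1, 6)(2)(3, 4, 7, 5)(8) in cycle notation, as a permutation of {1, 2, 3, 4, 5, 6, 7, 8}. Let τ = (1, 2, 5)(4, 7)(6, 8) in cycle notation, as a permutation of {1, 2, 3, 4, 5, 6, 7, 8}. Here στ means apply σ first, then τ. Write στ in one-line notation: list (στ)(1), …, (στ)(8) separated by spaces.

8 5 7 4 3 2 1 6

(στ)(x) = τ(σ(x)). Computing each image: τ(σ(1)) = τ(6) = 8, τ(σ(2)) = τ(2) = 5, τ(σ(3)) = τ(4) = 7, τ(σ(4)) = τ(7) = 4, τ(σ(5)) = τ(3) = 3, τ(σ(6)) = τ(1) = 2, τ(σ(7)) = τ(5) = 1, τ(σ(8)) = τ(8) = 6.
Hence στ = [8 5 7 4 3 2 1 6].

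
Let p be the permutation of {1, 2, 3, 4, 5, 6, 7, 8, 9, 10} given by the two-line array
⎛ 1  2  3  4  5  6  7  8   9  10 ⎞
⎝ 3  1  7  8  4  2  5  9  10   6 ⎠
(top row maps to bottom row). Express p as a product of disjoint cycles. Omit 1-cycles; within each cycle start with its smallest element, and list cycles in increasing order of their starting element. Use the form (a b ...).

(1 3 7 5 4 8 9 10 6 2)

Start at 1 and follow images: 1 → 3 → 7 → 5 → 4 → 8 → 9 → 10 → 6 → 2 → 1, giving the cycle (1 3 7 5 4 8 9 10 6 2).
Repeating from the next unused element and collecting all non-trivial cycles gives (1 3 7 5 4 8 9 10 6 2).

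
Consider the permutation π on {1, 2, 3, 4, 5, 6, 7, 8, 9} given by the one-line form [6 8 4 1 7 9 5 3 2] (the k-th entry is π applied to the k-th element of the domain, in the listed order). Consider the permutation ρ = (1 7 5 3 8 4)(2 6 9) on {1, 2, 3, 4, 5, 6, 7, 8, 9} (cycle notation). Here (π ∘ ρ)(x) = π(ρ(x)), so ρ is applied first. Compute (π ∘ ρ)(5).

4

First apply ρ: ρ(5) = 3, then π(3) = 4. Thus (π ∘ ρ)(5) = 4.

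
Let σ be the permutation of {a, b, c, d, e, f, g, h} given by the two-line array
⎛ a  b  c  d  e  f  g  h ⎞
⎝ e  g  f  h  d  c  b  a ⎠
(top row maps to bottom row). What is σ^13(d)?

h

Tracing d → h → … returns to d after 4 steps, so d lies in a 4-cycle (a e d h).
Powers repeat with period 4 on this cycle, and 13 mod 4 = 1, so σ^13(d) = σ^1(d).
Stepping 1 place around the cycle: d → h.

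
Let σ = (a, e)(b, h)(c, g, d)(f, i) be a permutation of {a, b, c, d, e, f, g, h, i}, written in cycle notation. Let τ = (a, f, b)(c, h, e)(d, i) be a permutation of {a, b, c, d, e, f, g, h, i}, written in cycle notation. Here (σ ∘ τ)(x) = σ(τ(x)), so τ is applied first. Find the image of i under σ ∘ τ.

c

τ(i) = d, then σ(d) = c; composing gives (σ ∘ τ)(i) = c.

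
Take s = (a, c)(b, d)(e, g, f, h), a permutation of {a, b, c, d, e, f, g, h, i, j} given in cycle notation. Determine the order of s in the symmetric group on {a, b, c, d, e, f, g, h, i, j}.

The disjoint cycles have lengths 4, 2, 2, 1, 1.
The order is lcm(4, 2, 2) = 4.

4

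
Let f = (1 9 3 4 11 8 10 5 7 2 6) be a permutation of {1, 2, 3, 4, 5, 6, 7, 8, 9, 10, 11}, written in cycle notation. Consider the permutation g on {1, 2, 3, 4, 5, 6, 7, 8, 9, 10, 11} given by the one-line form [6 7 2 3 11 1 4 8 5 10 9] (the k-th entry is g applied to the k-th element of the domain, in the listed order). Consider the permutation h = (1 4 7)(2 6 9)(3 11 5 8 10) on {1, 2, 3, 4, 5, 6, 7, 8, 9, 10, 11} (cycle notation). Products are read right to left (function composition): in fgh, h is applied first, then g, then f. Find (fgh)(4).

11

(fgh)(4) = f(g(h(4))). h(4) = 7, then g(7) = 4, then f(4) = 11, so the result is 11.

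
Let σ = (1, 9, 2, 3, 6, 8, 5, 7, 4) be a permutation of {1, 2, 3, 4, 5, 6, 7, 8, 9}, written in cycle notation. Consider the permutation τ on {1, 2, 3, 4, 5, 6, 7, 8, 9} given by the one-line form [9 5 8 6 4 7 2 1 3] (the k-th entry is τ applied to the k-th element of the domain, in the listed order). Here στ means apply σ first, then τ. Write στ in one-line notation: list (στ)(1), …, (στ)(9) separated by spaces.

3 8 7 9 2 1 6 4 5

Chase each element through σ then τ: 1 → 9 → 3; 2 → 3 → 8; 3 → 6 → 7; 4 → 1 → 9; 5 → 7 → 2; 6 → 8 → 1; 7 → 4 → 6; 8 → 5 → 4; 9 → 2 → 5.
So στ in one-line form is 3 8 7 9 2 1 6 4 5.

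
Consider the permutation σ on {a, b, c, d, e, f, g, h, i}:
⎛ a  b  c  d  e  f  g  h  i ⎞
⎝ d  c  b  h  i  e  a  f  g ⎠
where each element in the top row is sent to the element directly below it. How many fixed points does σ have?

0

No element satisfies σ(x) = x, so there are 0 fixed points.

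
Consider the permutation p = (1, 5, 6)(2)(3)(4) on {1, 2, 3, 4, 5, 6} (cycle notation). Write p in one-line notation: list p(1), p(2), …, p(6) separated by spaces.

Image by image: 1↦5, 2↦2, 3↦3, 4↦4, 5↦6, 6↦1.
Listing these in domain order gives 5 2 3 4 6 1.

5 2 3 4 6 1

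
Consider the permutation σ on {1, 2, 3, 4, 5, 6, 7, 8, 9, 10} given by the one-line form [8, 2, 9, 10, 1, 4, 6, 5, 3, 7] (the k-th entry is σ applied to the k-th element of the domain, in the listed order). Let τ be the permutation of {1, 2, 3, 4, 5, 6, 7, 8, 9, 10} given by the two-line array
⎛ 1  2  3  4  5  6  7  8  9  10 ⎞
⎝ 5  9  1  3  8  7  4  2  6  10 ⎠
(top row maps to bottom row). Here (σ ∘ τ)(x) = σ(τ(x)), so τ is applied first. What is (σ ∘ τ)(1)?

1

First apply τ: τ(1) = 5, then σ(5) = 1. Thus (σ ∘ τ)(1) = 1.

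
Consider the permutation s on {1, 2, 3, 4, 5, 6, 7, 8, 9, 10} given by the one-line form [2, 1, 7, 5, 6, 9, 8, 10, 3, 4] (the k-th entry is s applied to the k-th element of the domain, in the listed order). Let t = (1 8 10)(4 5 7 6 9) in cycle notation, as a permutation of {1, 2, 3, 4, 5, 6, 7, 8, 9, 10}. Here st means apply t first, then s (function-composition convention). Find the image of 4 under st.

First apply t: t(4) = 5, then s(5) = 6. Thus (st)(4) = 6.

6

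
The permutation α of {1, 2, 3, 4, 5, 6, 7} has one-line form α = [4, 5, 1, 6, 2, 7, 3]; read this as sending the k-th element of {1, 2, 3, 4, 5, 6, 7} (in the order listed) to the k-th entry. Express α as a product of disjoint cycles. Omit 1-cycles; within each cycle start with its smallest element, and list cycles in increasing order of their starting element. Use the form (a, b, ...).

(1, 4, 6, 7, 3)(2, 5)

Start at 1 and follow images: 1 → 4 → 6 → 7 → 3 → 1, giving the cycle (1, 4, 6, 7, 3).
Repeating from the next unused element and collecting all non-trivial cycles gives (1, 4, 6, 7, 3)(2, 5).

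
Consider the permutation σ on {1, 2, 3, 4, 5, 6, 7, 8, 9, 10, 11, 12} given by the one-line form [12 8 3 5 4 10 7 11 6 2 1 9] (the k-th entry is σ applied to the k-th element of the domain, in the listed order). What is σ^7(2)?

Tracing 2 → 8 → … returns to 2 after 8 steps, so 2 lies in an 8-cycle (1, 12, 9, 6, 10, 2, 8, 11).
Advancing 7 steps from 2: 2 → 8 → 11 → 1 → 12 → 9 → 6 → 10.

10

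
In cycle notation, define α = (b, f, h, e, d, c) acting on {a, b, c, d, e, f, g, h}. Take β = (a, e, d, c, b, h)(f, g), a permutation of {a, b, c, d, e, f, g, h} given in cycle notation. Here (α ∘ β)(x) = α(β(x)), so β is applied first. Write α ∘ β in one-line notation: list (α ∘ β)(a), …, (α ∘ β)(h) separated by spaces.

Chase each element through β then α: a → e → d; b → h → e; c → b → f; d → c → b; e → d → c; f → g → g; g → f → h; h → a → a.
So α ∘ β in one-line form is d e f b c g h a.

d e f b c g h a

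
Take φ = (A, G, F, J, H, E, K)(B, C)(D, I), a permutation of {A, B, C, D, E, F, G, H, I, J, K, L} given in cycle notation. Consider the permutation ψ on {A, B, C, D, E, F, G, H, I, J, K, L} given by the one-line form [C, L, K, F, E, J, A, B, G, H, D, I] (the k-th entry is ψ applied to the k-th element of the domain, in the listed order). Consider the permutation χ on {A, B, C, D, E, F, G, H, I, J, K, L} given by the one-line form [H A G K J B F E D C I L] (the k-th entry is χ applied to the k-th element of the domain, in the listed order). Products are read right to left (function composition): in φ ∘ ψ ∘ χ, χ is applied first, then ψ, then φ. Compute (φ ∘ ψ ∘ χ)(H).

K

Chase H: χ(H) = E; ψ(E) = E; φ(E) = K. Hence (φ ∘ ψ ∘ χ)(H) = K.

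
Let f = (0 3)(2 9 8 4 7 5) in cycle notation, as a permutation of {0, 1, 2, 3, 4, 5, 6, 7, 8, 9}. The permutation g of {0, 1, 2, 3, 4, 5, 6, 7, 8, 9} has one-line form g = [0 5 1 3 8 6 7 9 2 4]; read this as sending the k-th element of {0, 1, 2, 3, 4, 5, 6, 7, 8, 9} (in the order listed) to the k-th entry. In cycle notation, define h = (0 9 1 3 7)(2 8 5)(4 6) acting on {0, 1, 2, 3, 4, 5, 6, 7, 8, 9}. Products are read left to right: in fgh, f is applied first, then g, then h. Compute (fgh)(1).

Chase 1: f(1) = 1; g(1) = 5; h(5) = 2. Hence (fgh)(1) = 2.

2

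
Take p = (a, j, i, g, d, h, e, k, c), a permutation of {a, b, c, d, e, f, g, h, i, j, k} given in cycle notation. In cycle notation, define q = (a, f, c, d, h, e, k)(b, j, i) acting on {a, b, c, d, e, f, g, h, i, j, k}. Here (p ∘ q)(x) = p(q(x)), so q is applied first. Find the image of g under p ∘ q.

First apply q: q(g) = g, then p(g) = d. Thus (p ∘ q)(g) = d.

d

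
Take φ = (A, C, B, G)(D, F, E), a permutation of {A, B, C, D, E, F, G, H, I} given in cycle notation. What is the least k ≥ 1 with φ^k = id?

The cycle type of φ is (4, 3, 1, 1).
The order of φ is the least common multiple of its cycle lengths: lcm(4, 3) = 12.

12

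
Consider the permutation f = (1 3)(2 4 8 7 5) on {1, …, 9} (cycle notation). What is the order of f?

The cycle type of f is (5, 2, 1, 1).
The order of f is the least common multiple of its cycle lengths: lcm(5, 2) = 10.

10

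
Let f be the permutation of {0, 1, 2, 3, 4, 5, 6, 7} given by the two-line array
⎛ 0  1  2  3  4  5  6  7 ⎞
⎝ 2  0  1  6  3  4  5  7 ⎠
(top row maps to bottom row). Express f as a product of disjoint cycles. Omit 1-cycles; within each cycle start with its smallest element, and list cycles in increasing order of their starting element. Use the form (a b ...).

(0 2 1)(3 6 5 4)

Start at 0 and follow images: 0 → 2 → 1 → 0, giving the cycle (0 2 1).
Repeating from the next unused element and collecting all non-trivial cycles gives (0 2 1)(3 6 5 4).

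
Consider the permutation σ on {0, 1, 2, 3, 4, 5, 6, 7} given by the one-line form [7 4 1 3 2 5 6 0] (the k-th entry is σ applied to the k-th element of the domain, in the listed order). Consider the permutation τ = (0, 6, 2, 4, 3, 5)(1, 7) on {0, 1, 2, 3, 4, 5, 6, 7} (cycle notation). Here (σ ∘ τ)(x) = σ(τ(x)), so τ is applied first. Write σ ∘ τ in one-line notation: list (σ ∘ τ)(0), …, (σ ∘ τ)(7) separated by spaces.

Chase each element through τ then σ: 0 → 6 → 6; 1 → 7 → 0; 2 → 4 → 2; 3 → 5 → 5; 4 → 3 → 3; 5 → 0 → 7; 6 → 2 → 1; 7 → 1 → 4.
So σ ∘ τ in one-line form is 6 0 2 5 3 7 1 4.

6 0 2 5 3 7 1 4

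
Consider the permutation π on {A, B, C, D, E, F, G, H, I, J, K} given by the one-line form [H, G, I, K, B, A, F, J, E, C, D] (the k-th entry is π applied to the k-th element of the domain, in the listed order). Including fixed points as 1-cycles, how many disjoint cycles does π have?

The cycle decomposition is (A, H, J, C, I, E, B, G, F)(D, K), which has 2 cycles (counting 1-cycles).

2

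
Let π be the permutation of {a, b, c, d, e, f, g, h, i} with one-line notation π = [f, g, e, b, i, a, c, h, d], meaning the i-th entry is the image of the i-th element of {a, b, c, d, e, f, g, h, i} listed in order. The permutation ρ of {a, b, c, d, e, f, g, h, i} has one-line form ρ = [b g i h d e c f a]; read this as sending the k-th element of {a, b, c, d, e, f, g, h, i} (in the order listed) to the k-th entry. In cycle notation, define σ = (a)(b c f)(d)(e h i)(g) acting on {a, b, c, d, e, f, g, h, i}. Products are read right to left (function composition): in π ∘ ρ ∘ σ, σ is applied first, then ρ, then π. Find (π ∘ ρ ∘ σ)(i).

(π ∘ ρ ∘ σ)(i) = π(ρ(σ(i))). σ(i) = e, then ρ(e) = d, then π(d) = b, so the result is b.

b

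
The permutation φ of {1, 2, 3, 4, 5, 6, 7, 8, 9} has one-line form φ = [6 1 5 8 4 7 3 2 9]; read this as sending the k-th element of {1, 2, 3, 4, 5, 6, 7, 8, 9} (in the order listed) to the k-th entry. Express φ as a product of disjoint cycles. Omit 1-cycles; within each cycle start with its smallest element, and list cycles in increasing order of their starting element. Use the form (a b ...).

(1 6 7 3 5 4 8 2)

From 1: 1 → 6 → 7 → 3 → 5 → 4 → 8 → 2 → 1, closing the cycle (1 6 7 3 5 4 8 2).
Repeating from the next unused element and collecting all non-trivial cycles gives (1 6 7 3 5 4 8 2).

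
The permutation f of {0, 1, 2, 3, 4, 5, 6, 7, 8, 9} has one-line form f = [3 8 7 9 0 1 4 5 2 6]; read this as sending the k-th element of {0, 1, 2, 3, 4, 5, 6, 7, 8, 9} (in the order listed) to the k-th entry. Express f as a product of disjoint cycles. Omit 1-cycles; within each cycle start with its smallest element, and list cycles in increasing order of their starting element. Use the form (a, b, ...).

(0, 3, 9, 6, 4)(1, 8, 2, 7, 5)

From 0: 0 → 3 → 9 → 6 → 4 → 0, closing the cycle (0, 3, 9, 6, 4).
Repeating from the next unused element and collecting all non-trivial cycles gives (0, 3, 9, 6, 4)(1, 8, 2, 7, 5).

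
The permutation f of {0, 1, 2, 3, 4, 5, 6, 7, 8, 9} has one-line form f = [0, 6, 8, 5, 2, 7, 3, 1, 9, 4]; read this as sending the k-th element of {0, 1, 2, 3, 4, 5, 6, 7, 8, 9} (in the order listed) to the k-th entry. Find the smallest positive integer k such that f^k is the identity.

Writing f as disjoint cycles, the cycle lengths are 5, 4, 1.
Since disjoint cycles commute, ord(f) = lcm(5, 4) = 20.

20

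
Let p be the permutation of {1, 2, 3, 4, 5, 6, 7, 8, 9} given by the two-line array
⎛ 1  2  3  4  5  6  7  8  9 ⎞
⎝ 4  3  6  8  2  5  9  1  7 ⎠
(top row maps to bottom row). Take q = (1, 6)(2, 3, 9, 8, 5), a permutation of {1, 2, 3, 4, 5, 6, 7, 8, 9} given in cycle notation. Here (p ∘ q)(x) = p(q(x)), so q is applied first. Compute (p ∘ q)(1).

q(1) = 6, then p(6) = 5; composing gives (p ∘ q)(1) = 5.

5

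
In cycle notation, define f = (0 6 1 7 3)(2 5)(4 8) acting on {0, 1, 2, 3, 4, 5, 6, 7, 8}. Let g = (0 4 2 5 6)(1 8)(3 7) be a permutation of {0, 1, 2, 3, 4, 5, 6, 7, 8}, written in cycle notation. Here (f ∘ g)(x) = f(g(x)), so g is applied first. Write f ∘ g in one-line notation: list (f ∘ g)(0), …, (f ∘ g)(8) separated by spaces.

(f ∘ g)(x) = f(g(x)). Computing each image: f(g(0)) = f(4) = 8, f(g(1)) = f(8) = 4, f(g(2)) = f(5) = 2, f(g(3)) = f(7) = 3, f(g(4)) = f(2) = 5, f(g(5)) = f(6) = 1, f(g(6)) = f(0) = 6, f(g(7)) = f(3) = 0, f(g(8)) = f(1) = 7.
Hence f ∘ g = [8 4 2 3 5 1 6 0 7].

8 4 2 3 5 1 6 0 7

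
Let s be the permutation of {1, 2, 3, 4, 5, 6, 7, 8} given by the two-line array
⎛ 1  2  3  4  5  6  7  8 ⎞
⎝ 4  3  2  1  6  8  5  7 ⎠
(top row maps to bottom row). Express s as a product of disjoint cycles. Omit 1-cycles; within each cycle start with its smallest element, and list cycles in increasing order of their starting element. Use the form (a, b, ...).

Start at 1 and follow images: 1 → 4 → 1, giving the cycle (1, 4).
Continuing from each remaining unvisited element yields (1, 4)(2, 3)(5, 6, 8, 7).

(1, 4)(2, 3)(5, 6, 8, 7)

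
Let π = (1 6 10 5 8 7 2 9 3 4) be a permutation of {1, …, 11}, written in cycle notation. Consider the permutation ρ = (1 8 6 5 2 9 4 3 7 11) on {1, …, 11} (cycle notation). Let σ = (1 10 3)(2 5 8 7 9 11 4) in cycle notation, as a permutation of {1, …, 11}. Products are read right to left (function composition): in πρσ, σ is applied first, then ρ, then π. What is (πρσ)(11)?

(πρσ)(11) = π(ρ(σ(11))). σ(11) = 4, then ρ(4) = 3, then π(3) = 4, so the result is 4.

4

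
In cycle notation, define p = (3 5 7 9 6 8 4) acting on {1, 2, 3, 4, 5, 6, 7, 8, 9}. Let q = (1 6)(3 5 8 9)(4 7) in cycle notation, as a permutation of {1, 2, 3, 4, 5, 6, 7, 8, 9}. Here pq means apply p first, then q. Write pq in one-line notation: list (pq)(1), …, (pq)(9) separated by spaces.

(pq)(x) = q(p(x)). Computing each image: q(p(1)) = q(1) = 6, q(p(2)) = q(2) = 2, q(p(3)) = q(5) = 8, q(p(4)) = q(3) = 5, q(p(5)) = q(7) = 4, q(p(6)) = q(8) = 9, q(p(7)) = q(9) = 3, q(p(8)) = q(4) = 7, q(p(9)) = q(6) = 1.
Hence pq = [6 2 8 5 4 9 3 7 1].

6 2 8 5 4 9 3 7 1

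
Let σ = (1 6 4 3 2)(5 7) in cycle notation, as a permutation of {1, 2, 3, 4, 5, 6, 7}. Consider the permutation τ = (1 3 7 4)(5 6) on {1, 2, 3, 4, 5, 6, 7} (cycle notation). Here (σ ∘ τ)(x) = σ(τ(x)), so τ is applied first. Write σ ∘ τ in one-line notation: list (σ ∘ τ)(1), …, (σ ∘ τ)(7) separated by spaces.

2 1 5 6 4 7 3

Chase each element through τ then σ: 1 → 3 → 2; 2 → 2 → 1; 3 → 7 → 5; 4 → 1 → 6; 5 → 6 → 4; 6 → 5 → 7; 7 → 4 → 3.
Collecting the images, σ ∘ τ = [2 1 5 6 4 7 3].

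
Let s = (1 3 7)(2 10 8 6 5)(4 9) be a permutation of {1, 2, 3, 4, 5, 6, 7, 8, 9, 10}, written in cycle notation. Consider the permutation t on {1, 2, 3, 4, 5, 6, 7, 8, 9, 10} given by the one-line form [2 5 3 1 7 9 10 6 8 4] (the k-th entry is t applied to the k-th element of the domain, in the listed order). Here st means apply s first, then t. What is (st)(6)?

(st)(6) = t(s(6)). s(6) = 5, then t(5) = 7. So (st)(6) = 7.

7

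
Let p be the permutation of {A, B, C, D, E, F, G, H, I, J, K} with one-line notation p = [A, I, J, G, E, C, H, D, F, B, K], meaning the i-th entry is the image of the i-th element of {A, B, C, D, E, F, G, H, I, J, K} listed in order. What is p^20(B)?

B

Tracing B → I → … returns to B after 5 steps, so B lies in a 5-cycle (B, I, F, C, J).
Since the cycle has length 5, p^20 acts on it the same as p^0 (20 mod 5 = 0).
So p^20(B) = B.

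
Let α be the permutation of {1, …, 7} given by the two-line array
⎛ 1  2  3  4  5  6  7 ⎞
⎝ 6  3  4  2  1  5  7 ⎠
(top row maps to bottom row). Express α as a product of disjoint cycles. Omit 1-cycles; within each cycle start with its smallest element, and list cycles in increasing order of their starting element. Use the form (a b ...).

(1 6 5)(2 3 4)

From 1: 1 → 6 → 5 → 1, closing the cycle (1 6 5).
Continuing from each remaining unvisited element yields (1 6 5)(2 3 4).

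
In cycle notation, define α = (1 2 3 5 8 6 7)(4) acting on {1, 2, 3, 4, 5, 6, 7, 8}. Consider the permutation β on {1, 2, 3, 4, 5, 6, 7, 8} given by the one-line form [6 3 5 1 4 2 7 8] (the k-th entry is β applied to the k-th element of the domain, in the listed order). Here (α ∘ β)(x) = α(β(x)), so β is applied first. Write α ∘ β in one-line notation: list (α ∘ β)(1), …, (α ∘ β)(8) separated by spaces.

7 5 8 2 4 3 1 6

For each element, apply β then α: 1 → 6 → 7; 2 → 3 → 5; 3 → 5 → 8; 4 → 1 → 2; 5 → 4 → 4; 6 → 2 → 3; 7 → 7 → 1; 8 → 8 → 6.
Collecting the images, α ∘ β = [7 5 8 2 4 3 1 6].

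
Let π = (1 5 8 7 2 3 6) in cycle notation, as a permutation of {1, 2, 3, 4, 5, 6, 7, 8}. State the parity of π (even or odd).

even

The cycle lengths are 7, 1.
A cycle of length ℓ contributes ℓ−1 transpositions, so π is a product of 6 transpositions — even.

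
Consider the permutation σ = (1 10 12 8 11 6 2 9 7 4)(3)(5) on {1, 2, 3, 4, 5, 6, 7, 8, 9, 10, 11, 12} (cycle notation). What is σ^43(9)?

1

9 lies in the 10-cycle (1 10 12 8 11 6 2 9 7 4).
Powers repeat with period 10 on this cycle, and 43 mod 10 = 3, so σ^43(9) = σ^3(9).
Stepping 3 places around the cycle: 9 → 7 → 4 → 1.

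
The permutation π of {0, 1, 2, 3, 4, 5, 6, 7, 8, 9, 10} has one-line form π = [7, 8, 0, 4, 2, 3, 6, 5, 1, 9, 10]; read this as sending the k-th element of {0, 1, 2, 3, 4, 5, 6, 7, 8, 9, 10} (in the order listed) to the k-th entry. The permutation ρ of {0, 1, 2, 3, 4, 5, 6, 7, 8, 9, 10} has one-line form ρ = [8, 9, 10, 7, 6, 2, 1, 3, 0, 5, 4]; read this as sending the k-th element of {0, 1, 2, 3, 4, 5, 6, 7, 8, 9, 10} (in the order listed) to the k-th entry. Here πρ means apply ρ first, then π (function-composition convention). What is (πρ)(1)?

ρ(1) = 9, then π(9) = 9; composing gives (πρ)(1) = 9.

9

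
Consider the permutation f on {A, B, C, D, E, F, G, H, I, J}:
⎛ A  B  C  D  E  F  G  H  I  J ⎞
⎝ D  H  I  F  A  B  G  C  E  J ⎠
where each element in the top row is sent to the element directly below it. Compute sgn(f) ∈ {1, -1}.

-1

In disjoint-cycle form the cycle lengths are 8, 1, 1.
A cycle is odd iff its length is even; f has 1 even-length cycle, so sgn(f) = (−1)^1 and f is odd.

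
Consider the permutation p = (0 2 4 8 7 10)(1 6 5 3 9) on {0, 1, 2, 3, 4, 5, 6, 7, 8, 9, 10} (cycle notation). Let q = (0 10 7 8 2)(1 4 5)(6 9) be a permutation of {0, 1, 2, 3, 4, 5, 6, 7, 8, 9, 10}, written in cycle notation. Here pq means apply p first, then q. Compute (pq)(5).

3

(pq)(5) = q(p(5)). p(5) = 3, then q(3) = 3. So (pq)(5) = 3.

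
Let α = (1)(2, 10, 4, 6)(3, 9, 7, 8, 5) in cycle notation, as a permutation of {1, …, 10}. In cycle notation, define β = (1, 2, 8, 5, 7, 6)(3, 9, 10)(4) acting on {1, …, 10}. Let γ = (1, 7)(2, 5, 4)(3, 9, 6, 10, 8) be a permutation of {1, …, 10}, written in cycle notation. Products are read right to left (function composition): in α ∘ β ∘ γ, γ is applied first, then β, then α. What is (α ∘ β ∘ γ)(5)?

Apply the permutations in order: γ(5) = 4, then β(4) = 4, then α(4) = 6. So (α ∘ β ∘ γ)(5) = 6.

6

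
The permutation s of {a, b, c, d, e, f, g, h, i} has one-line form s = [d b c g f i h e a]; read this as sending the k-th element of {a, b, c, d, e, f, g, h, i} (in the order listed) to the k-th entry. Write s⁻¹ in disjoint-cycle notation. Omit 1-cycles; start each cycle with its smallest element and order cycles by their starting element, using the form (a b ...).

(a i f e h g d)

First write s in disjoint cycles: (a d g h e f i).
Reversing each cycle (and rotating so the smallest element leads) gives s⁻¹ = (a i f e h g d).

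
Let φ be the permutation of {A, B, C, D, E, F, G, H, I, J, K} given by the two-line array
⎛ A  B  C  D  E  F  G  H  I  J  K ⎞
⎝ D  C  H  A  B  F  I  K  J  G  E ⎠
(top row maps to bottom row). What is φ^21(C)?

Tracing C → H → … returns to C after 5 steps, so C lies in a 5-cycle (B, C, H, K, E).
Powers repeat with period 5 on this cycle, and 21 mod 5 = 1, so φ^21(C) = φ^1(C).
Advancing 1 step from C: C → H.

H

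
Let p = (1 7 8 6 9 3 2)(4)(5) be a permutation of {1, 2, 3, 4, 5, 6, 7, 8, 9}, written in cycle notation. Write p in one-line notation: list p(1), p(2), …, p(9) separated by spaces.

Reading each image from the cycles: 1→7, 2→1, 3→2, 4→4, 5→5, 6→9, 7→8, 8→6, 9→3.
So the one-line form is 7 1 2 4 5 9 8 6 3.

7 1 2 4 5 9 8 6 3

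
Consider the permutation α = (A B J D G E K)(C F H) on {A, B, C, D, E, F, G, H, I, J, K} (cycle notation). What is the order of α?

21

The cycle type of α is (7, 3, 1).
The order is lcm(7, 3) = 21.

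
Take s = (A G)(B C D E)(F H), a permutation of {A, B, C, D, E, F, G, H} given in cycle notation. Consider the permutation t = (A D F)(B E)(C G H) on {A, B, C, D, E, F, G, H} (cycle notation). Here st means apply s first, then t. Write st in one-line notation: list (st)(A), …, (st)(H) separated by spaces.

(st)(x) = t(s(x)). Computing each image: t(s(A)) = t(G) = H, t(s(B)) = t(C) = G, t(s(C)) = t(D) = F, t(s(D)) = t(E) = B, t(s(E)) = t(B) = E, t(s(F)) = t(H) = C, t(s(G)) = t(A) = D, t(s(H)) = t(F) = A.
Hence st = [H G F B E C D A].

H G F B E C D A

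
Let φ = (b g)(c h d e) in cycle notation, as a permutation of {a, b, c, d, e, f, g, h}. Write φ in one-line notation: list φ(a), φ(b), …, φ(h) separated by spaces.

Reading each image from the cycles: a→a, b→g, c→h, d→e, e→c, f→f, g→b, h→d.
So the one-line form is a g h e c f b d.

a g h e c f b d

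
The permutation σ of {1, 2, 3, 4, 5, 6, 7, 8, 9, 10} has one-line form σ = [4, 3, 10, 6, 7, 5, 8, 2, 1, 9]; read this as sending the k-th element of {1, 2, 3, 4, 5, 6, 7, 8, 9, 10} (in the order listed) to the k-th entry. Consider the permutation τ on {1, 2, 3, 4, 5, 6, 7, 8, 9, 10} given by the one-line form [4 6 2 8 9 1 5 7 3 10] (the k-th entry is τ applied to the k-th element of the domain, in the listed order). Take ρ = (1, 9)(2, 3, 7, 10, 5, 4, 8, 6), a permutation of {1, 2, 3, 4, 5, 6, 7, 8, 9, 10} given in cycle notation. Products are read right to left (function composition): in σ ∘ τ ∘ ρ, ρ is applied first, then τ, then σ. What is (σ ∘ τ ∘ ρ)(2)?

3

Apply the permutations in order: ρ(2) = 3, then τ(3) = 2, then σ(2) = 3. So (σ ∘ τ ∘ ρ)(2) = 3.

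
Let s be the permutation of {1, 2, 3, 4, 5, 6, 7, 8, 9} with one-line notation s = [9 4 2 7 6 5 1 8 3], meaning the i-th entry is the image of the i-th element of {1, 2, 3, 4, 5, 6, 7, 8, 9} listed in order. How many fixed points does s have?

The fixed points (elements with s(x) = x) are {8}, so there is 1.

1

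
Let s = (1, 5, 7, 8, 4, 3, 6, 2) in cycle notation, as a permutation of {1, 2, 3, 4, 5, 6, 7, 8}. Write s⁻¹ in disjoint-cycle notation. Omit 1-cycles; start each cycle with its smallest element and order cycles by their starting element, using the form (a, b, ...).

(1, 2, 6, 3, 4, 8, 7, 5)

Inverting a permutation written in cycle notation just reverses the order within every cycle.
After reversing and putting each cycle's least element first, s⁻¹ = (1, 2, 6, 3, 4, 8, 7, 5).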